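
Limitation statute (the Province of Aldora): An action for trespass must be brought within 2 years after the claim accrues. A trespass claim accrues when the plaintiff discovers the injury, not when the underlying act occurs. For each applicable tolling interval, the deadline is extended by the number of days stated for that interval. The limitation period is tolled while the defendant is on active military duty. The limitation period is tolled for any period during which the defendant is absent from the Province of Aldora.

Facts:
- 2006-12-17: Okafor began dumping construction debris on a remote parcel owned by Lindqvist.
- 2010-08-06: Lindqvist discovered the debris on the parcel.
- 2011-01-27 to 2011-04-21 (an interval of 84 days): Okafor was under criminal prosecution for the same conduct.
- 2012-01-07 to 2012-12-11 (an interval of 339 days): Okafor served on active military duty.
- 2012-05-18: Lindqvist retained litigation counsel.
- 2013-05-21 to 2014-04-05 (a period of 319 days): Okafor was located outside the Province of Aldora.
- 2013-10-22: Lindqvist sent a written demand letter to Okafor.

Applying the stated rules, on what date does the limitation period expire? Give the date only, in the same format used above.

2014-05-26

The claim did not accrue until Lindqvist discovered the injury on 2010-08-06; the 2006-12-17 act date does not start the clock under the stated rule.
The untolled deadline — 2 years after 2010-08-06 — is 2012-08-06.
The period was tolled for 339 days by the defendant's active military service (2012-01-07 to 2012-12-11), pushing the deadline to 2013-07-11.
Because the defendant's absence from the jurisdiction ran from 2013-05-21 to 2014-04-05, the deadline is extended by 319 days to 2014-05-26.
No stated provision tolls the period for a criminal prosecution, so the interval from 2011-01-27 to 2011-04-21 has no effect on the deadline.
None of the other events listed affects the running of the period under the stated rules.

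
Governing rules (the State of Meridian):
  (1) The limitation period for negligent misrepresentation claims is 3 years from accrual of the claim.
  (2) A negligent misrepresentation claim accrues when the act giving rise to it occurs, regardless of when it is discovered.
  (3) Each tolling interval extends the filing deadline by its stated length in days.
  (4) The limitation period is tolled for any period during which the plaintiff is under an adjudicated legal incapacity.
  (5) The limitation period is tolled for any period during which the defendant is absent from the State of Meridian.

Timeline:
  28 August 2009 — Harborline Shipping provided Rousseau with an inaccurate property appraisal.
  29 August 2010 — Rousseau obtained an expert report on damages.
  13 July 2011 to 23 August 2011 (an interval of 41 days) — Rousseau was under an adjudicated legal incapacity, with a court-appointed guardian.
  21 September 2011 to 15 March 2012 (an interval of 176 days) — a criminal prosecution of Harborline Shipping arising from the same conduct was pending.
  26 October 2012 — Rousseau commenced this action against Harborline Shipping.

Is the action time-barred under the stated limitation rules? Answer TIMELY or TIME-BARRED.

The limitation period began to run on 28 August 2009.
3 years from 28 August 2009 is 28 August 2012.
The plaintiff's legal incapacity from 13 July 2011 to 23 August 2011 tolled the period for 41 days, extending the deadline to 8 October 2012.
No stated provision tolls the period for a criminal prosecution, so the interval from 21 September 2011 to 15 March 2012 has no effect on the deadline.
Nothing else in the chronology tolls or restarts the period.
Rousseau filed on 26 October 2012, after the 8 October 2012 deadline, so the action is time-barred.

TIME-BARRED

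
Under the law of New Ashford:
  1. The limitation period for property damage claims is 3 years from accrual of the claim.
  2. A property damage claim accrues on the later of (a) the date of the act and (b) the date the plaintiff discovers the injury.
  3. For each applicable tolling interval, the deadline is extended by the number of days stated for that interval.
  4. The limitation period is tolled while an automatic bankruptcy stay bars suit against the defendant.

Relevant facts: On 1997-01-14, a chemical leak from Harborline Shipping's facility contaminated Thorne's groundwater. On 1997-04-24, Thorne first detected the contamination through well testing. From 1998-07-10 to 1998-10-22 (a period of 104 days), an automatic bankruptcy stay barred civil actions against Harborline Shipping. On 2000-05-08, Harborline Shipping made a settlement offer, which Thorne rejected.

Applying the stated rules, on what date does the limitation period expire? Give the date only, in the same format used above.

2000-08-06

Because discovery on 1997-04-24 post-dates the 1997-01-14 act, accrual under the later-of rule falls on 1997-04-24.
Adding the 3 years base period to 1997-04-24 gives a deadline of 2000-04-24, before any tolling.
Because the automatic bankruptcy stay ran from 1998-07-10 to 1998-10-22, the deadline is extended by 104 days to 2000-08-06.
Nothing else in the chronology tolls or restarts the period.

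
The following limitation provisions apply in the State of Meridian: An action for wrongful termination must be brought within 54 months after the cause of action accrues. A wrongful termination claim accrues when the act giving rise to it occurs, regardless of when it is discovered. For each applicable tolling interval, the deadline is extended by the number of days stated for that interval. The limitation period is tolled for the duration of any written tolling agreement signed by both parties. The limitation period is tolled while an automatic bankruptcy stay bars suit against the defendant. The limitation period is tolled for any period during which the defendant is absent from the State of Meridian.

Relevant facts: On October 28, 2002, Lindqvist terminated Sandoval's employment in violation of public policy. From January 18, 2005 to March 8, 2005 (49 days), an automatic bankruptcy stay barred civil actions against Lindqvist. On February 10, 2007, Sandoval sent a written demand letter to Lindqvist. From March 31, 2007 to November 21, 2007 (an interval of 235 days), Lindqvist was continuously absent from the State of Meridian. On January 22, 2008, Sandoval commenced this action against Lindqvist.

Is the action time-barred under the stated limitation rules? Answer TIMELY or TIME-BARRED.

The limitation period began to run on October 28, 2002.
54 months from October 28, 2002 is April 28, 2007.
Because the automatic bankruptcy stay ran from January 18, 2005 to March 8, 2005, the deadline is extended by 49 days to June 16, 2007.
Because the defendant's absence from the jurisdiction ran from March 31, 2007 to November 21, 2007, the deadline is extended by 235 days to February 6, 2008.
The other events in the timeline have no effect on the limitation period under the stated rules.
The January 22, 2008 filing precedes the February 6, 2008 deadline; the claim is timely.

TIMELY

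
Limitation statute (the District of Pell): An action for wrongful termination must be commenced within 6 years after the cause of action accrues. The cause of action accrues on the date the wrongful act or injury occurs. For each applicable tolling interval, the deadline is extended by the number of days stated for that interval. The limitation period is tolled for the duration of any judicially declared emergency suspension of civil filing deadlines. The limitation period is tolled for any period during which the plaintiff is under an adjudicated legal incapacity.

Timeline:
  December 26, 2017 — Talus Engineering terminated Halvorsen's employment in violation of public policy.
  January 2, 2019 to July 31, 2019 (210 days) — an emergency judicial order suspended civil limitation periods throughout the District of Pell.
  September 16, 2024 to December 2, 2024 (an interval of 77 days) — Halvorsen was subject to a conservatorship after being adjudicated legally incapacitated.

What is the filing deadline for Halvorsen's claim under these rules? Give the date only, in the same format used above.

July 23, 2024

The cause of action accrued on December 26, 2017, the date of the act.
6 years from December 26, 2017 is December 26, 2023.
The period was tolled for 210 days by the emergency suspension of filing deadlines (January 2, 2019 to July 31, 2019), pushing the deadline to July 23, 2024.
By the time the plaintiff's legal incapacity began on September 16, 2024, the limitation period had already expired on July 23, 2024; that interval cannot revive it.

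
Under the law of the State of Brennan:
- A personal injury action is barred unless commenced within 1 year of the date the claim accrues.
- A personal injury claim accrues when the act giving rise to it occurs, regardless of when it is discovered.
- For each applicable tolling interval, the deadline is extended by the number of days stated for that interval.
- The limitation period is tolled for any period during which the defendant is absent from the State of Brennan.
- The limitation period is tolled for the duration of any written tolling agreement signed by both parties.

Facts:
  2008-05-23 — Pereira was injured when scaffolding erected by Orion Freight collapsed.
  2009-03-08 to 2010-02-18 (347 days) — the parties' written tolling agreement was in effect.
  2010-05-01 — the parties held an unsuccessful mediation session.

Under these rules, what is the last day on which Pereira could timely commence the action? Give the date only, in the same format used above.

The claim accrued on 2008-05-23, when the wrongful act occurred.
Adding the 1 year base period to 2008-05-23 gives a deadline of 2009-05-23, before any tolling.
The written tolling agreement from 2009-03-08 to 2010-02-18 tolled the period for 347 days, extending the deadline to 2010-05-05.
The other events in the timeline have no effect on the limitation period under the stated rules.

2010-05-05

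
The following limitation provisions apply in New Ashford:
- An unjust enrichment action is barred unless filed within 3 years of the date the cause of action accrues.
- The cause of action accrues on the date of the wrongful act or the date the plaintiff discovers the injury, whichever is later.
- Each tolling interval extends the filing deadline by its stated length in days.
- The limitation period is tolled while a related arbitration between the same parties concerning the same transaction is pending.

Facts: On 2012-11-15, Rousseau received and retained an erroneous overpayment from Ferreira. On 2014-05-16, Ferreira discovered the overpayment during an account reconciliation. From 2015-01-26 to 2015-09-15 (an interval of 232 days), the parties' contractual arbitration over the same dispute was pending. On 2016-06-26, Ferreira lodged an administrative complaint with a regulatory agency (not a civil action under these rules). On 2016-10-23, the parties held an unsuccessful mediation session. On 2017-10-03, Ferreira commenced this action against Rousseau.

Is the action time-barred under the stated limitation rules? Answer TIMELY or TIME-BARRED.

Taking the later of the act (2012-11-15) and discovery (2014-05-16), the claim accrued on 2014-05-16.
3 years from 2014-05-16 is 2017-05-16.
Because the pending related arbitration ran from 2015-01-26 to 2015-09-15, the deadline is extended by 232 days to 2018-01-03.
Nothing else in the chronology tolls or restarts the period.
Ferreira filed on 2017-10-03, before the 2018-01-03 deadline, so the action is timely.

TIMELY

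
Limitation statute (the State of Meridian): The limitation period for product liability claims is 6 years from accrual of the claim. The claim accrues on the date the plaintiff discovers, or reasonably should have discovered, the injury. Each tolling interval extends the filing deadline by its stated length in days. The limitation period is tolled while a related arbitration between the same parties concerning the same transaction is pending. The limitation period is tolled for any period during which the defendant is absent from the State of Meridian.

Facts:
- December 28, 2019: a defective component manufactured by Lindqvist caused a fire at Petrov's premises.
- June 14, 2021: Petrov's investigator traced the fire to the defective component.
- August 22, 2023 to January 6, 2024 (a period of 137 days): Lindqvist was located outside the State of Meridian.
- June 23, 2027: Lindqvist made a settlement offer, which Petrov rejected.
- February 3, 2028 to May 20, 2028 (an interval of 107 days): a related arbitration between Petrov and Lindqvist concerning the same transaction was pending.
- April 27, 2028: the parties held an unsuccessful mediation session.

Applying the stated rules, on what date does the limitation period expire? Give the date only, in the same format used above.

Accrual is tied to discovery, so the period began on June 14, 2021 rather than on December 28, 2019 when the act occurred.
Adding the 6 years base period to June 14, 2021 gives a deadline of June 14, 2027, before any tolling.
The period was tolled for 137 days by the defendant's absence from the jurisdiction (August 22, 2023 to January 6, 2024), pushing the deadline to October 29, 2027.
The pending related arbitration from February 3, 2028 to May 20, 2028 began after the period had already run on October 29, 2027, so it has no tolling effect.
Nothing else in the chronology tolls or restarts the period.

October 29, 2027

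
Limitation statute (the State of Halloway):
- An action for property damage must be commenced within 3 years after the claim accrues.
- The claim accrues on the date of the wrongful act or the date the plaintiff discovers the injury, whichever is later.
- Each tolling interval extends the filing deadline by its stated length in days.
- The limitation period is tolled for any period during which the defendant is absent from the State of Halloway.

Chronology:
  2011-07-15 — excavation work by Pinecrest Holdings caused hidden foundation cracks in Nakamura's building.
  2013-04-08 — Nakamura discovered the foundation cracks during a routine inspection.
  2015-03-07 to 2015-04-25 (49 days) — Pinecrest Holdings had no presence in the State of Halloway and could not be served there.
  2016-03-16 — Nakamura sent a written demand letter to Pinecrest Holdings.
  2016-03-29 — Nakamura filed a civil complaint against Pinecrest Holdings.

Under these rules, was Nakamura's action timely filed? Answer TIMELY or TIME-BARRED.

Because discovery on 2013-04-08 post-dates the 2011-07-15 act, accrual under the later-of rule falls on 2013-04-08.
Adding the 3 years base period to 2013-04-08 gives a deadline of 2016-04-08, before any tolling.
The defendant's absence from the jurisdiction from 2015-03-07 to 2015-04-25 tolled the period for 49 days, extending the deadline to 2016-05-27.
None of the other events listed affects the running of the period under the stated rules.
The 2016-03-29 filing precedes the 2016-05-27 deadline; the claim is timely.

TIMELY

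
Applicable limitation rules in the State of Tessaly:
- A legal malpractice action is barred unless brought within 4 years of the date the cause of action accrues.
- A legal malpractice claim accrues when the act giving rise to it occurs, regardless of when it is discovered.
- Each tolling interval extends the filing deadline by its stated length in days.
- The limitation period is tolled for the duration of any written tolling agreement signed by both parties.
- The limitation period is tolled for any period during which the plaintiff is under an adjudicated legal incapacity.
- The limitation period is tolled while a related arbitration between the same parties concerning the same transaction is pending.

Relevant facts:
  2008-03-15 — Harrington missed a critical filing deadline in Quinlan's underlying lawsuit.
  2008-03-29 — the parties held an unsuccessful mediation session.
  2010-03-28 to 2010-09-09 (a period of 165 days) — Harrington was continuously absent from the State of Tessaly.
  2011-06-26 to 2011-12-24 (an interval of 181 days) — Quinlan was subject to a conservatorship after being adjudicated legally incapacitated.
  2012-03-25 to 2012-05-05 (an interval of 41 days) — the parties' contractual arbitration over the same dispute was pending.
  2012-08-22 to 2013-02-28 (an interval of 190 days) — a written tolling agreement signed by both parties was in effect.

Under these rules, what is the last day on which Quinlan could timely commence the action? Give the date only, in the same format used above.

The claim accrued on 2008-03-15, when the wrongful act occurred.
The untolled deadline — 4 years after 2008-03-15 — is 2012-03-15.
The plaintiff's legal incapacity from 2011-06-26 to 2011-12-24 tolled the period for 181 days, extending the deadline to 2012-09-12.
The period was tolled for 41 days by the pending related arbitration (2012-03-25 to 2012-05-05), pushing the deadline to 2012-10-23.
The period was tolled for 190 days by the written tolling agreement (2012-08-22 to 2013-02-28), pushing the deadline to 2013-05-01.
Although the defendant's absence ran from 2010-03-28 to 2010-09-09, the stated rules do not make that a tolling event, so it is disregarded.
Nothing else in the chronology tolls or restarts the period.

2013-05-01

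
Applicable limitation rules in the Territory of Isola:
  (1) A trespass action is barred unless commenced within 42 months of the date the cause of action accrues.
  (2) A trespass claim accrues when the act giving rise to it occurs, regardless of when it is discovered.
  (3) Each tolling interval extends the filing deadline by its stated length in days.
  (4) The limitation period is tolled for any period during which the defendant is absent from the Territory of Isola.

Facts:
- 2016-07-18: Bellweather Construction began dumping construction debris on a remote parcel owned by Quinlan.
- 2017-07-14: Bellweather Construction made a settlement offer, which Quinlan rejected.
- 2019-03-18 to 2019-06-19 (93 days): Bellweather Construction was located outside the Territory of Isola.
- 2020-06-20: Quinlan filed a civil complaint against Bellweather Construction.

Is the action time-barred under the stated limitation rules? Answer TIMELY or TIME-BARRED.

The cause of action accrued on 2016-07-18, the date of the act.
The untolled deadline — 42 months after 2016-07-18 — is 2020-01-18.
Because the defendant's absence from the jurisdiction ran from 2019-03-18 to 2019-06-19, the deadline is extended by 93 days to 2020-04-20.
The other events in the timeline have no effect on the limitation period under the stated rules.
Quinlan filed on 2020-06-20, after the 2020-04-20 deadline, so the action is time-barred.

TIME-BARRED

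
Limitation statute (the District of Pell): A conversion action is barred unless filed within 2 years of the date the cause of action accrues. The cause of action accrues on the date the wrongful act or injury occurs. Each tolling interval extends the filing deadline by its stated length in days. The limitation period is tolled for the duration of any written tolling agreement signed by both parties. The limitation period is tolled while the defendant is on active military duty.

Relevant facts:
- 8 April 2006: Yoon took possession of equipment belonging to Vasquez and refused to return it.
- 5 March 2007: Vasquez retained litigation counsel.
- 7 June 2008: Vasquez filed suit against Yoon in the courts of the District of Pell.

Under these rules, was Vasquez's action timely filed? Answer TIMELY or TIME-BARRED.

TIME-BARRED

The limitation period began to run on 8 April 2006.
2 years from 8 April 2006 is 8 April 2008.
Nothing else in the chronology tolls or restarts the period.
Filing on 7 June 2008 missed the 8 April 2008 deadline — the action is time-barred.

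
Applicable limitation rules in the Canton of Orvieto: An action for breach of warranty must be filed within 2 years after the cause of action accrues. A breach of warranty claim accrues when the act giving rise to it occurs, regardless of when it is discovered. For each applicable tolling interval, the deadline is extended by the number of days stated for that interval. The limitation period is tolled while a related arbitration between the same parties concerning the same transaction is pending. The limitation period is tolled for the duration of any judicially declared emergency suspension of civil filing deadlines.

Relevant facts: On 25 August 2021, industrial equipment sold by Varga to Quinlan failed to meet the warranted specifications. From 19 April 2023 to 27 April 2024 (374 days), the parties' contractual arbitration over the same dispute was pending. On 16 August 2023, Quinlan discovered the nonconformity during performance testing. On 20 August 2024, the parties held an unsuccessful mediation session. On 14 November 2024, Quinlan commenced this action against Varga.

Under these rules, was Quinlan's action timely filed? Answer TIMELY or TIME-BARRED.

TIME-BARRED

Because the rule ties accrual to occurrence, the claim accrued on 25 August 2021, not on the 16 August 2023 discovery date.
Adding the 2 years base period to 25 August 2021 gives a deadline of 25 August 2023, before any tolling.
Because the pending related arbitration ran from 19 April 2023 to 27 April 2024, the deadline is extended by 374 days to 2 September 2024.
None of the other events listed affects the running of the period under the stated rules.
Quinlan filed on 14 November 2024, after the 2 September 2024 deadline, so the action is time-barred.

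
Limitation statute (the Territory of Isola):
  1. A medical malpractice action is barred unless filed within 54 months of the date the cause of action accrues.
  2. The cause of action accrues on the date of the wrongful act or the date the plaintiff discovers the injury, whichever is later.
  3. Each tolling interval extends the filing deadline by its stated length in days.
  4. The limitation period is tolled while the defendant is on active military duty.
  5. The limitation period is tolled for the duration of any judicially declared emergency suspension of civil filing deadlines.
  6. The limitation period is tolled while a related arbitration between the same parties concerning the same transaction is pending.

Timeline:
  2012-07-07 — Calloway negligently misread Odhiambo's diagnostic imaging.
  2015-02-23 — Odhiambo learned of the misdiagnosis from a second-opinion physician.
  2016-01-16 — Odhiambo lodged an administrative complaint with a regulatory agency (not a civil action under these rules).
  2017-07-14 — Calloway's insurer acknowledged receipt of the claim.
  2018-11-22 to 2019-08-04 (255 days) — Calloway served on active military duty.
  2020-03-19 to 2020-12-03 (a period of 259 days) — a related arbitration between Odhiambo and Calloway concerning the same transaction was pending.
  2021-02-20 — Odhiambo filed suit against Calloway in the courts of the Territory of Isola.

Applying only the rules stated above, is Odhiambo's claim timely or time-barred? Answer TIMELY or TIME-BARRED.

The claim accrued on 2015-02-23 — the later of the 2012-07-07 act and the 2015-02-23 discovery.
The untolled deadline — 54 months after 2015-02-23 — is 2019-08-23.
The period was tolled for 255 days by the defendant's active military service (2018-11-22 to 2019-08-04), pushing the deadline to 2020-05-04.
The period was tolled for 259 days by the pending related arbitration (2020-03-19 to 2020-12-03), pushing the deadline to 2021-01-18.
Nothing else in the chronology tolls or restarts the period.
Odhiambo filed on 2021-02-20, after the 2021-01-18 deadline, so the action is time-barred.

TIME-BARRED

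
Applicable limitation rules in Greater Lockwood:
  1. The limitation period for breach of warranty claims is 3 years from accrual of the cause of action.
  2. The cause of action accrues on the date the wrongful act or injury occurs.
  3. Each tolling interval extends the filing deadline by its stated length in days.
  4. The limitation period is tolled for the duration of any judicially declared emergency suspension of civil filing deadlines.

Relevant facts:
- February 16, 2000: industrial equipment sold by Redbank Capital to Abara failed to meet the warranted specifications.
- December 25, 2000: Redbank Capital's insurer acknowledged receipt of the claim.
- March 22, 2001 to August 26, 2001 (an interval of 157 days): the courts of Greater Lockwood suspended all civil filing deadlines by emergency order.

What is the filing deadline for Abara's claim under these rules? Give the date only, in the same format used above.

The limitation period began to run on February 16, 2000.
The untolled deadline — 3 years after February 16, 2000 — is February 16, 2003.
The period was tolled for 157 days by the emergency suspension of filing deadlines (March 22, 2001 to August 26, 2001), pushing the deadline to July 23, 2003.
Nothing else in the chronology tolls or restarts the period.

July 23, 2003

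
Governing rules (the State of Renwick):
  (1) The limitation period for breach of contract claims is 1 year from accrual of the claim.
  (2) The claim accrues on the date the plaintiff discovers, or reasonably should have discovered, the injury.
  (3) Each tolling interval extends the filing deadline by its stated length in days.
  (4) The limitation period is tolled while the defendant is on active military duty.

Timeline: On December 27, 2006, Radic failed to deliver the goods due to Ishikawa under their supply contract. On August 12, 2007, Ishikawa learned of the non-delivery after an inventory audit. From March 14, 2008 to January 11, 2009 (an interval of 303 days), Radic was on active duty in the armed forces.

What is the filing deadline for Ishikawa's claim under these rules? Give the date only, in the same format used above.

Under the discovery rule, the claim accrued on August 12, 2007, when Ishikawa discovered the injury — not on the December 27, 2006 date of the underlying act.
1 year from August 12, 2007 is August 12, 2008.
Because the defendant's active military service ran from March 14, 2008 to January 11, 2009, the deadline is extended by 303 days to June 11, 2009.

June 11, 2009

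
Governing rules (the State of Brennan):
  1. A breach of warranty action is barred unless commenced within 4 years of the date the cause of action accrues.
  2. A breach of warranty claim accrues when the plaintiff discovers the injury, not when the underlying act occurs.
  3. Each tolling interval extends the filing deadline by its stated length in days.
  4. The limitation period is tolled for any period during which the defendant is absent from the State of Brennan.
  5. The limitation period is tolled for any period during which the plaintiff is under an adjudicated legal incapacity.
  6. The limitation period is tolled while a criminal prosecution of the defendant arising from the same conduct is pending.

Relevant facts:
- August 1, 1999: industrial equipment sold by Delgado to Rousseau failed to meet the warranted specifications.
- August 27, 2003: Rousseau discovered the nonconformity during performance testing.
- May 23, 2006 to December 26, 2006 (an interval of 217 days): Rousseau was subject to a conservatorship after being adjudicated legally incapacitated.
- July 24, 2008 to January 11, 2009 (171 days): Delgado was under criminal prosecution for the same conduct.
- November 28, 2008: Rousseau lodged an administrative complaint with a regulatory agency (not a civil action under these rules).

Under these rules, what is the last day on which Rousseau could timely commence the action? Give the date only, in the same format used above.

March 31, 2008

Accrual is tied to discovery, so the period began on August 27, 2003 rather than on August 1, 1999 when the act occurred.
The untolled deadline — 4 years after August 27, 2003 — is August 27, 2007.
The plaintiff's legal incapacity from May 23, 2006 to December 26, 2006 tolled the period for 217 days, extending the deadline to March 31, 2008.
By the time the pending criminal prosecution began on July 24, 2008, the limitation period had already expired on March 31, 2008; that interval cannot revive it.
None of the other events listed affects the running of the period under the stated rules.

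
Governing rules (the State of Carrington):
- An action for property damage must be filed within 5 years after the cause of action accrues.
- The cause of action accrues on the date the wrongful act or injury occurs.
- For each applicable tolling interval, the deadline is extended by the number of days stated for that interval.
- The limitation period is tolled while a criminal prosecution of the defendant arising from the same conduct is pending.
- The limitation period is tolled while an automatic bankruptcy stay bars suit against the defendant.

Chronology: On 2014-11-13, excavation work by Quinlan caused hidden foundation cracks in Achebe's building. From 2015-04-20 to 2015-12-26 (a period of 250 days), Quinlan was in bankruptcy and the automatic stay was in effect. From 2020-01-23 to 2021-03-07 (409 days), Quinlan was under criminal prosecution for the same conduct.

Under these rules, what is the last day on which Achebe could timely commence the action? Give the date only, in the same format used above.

The limitation period began to run on 2014-11-13.
5 years from 2014-11-13 is 2019-11-13.
Because the automatic bankruptcy stay ran from 2015-04-20 to 2015-12-26, the deadline is extended by 250 days to 2020-07-20.
Because the pending criminal prosecution ran from 2020-01-23 to 2021-03-07, the deadline is extended by 409 days to 2021-09-02.

2021-09-02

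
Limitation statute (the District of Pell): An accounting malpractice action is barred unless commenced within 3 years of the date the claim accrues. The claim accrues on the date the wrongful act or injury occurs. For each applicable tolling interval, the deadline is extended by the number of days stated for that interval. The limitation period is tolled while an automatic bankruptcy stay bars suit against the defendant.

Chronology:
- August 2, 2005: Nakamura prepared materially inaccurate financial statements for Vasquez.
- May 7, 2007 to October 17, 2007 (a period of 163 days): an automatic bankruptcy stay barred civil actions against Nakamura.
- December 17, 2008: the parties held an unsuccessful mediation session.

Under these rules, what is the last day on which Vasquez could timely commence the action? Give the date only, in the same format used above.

The claim accrued on August 2, 2005, when the wrongful act occurred.
3 years from August 2, 2005 is August 2, 2008.
The period was tolled for 163 days by the automatic bankruptcy stay (May 7, 2007 to October 17, 2007), pushing the deadline to January 12, 2009.
None of the other events listed affects the running of the period under the stated rules.

January 12, 2009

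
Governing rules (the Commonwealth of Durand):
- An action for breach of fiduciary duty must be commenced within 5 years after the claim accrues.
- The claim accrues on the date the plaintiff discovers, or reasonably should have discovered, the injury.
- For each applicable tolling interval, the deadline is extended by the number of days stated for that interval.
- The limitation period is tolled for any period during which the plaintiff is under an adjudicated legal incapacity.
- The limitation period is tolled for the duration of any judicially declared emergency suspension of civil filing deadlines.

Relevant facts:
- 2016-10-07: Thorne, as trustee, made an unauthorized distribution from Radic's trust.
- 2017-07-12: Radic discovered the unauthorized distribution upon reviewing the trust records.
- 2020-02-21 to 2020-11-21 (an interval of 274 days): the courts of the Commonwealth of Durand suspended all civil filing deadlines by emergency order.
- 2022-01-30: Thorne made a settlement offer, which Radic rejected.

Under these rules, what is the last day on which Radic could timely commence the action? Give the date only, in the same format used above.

2023-04-12

The claim did not accrue until Radic discovered the injury on 2017-07-12; the 2016-10-07 act date does not start the clock under the stated rule.
5 years from 2017-07-12 is 2022-07-12.
The emergency suspension of filing deadlines from 2020-02-21 to 2020-11-21 tolled the period for 274 days, extending the deadline to 2023-04-12.
None of the other events listed affects the running of the period under the stated rules.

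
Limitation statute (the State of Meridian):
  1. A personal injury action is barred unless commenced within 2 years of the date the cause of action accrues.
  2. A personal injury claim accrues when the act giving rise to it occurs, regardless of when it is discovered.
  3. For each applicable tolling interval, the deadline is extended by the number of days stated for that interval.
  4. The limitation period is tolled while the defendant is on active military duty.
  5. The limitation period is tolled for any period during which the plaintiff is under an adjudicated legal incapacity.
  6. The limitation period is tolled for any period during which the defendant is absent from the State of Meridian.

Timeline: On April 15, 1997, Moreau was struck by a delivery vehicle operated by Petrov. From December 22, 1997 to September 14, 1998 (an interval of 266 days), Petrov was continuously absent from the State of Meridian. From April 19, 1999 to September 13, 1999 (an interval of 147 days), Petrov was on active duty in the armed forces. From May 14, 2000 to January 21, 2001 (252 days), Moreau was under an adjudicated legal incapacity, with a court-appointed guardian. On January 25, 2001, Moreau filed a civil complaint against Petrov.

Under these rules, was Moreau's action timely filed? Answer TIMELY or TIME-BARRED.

TIMELY

The cause of action accrued on April 15, 1997, the date of the act.
2 years from April 15, 1997 is April 15, 1999.
The defendant's absence from the jurisdiction from December 22, 1997 to September 14, 1998 tolled the period for 266 days, extending the deadline to January 6, 2000.
Because the defendant's active military service ran from April 19, 1999 to September 13, 1999, the deadline is extended by 147 days to June 1, 2000.
Because the plaintiff's legal incapacity ran from May 14, 2000 to January 21, 2001, the deadline is extended by 252 days to February 8, 2001.
The January 25, 2001 filing precedes the February 8, 2001 deadline; the claim is timely.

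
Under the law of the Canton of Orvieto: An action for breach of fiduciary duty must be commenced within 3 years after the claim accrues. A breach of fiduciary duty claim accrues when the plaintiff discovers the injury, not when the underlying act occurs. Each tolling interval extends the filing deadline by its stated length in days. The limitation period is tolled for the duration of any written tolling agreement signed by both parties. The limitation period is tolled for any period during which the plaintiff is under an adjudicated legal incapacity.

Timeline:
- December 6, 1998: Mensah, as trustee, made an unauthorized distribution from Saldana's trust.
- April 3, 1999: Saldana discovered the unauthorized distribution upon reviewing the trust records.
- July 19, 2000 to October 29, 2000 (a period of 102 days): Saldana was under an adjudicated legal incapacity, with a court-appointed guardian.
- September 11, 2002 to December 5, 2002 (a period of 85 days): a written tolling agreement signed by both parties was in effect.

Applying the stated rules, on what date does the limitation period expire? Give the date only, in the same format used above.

The claim did not accrue until Saldana discovered the injury on April 3, 1999; the December 6, 1998 act date does not start the clock under the stated rule.
Adding the 3 years base period to April 3, 1999 gives a deadline of April 3, 2002, before any tolling.
The period was tolled for 102 days by the plaintiff's legal incapacity (July 19, 2000 to October 29, 2000), pushing the deadline to July 14, 2002.
By the time the written tolling agreement began on September 11, 2002, the limitation period had already expired on July 14, 2002; that interval cannot revive it.

July 14, 2002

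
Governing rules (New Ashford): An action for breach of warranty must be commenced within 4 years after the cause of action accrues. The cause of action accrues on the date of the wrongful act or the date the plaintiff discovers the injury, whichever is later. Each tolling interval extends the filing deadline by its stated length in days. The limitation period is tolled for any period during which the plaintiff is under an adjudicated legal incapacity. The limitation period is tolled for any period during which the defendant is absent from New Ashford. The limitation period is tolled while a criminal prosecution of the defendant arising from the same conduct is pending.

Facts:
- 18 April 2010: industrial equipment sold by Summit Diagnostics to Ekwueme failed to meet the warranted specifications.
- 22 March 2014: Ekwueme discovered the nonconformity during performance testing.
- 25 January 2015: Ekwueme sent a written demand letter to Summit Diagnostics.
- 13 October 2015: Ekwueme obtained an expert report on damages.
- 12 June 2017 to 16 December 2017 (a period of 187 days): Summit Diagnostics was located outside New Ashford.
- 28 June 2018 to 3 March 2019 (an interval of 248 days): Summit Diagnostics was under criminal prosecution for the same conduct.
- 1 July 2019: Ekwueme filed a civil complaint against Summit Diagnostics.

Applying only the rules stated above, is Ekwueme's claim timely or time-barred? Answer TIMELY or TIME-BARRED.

TIME-BARRED

The claim accrued on 22 March 2014 — the later of the 18 April 2010 act and the 22 March 2014 discovery.
The untolled deadline — 4 years after 22 March 2014 — is 22 March 2018.
The defendant's absence from the jurisdiction from 12 June 2017 to 16 December 2017 tolled the period for 187 days, extending the deadline to 25 September 2018.
The pending criminal prosecution from 28 June 2018 to 3 March 2019 tolled the period for 248 days, extending the deadline to 31 May 2019.
None of the other events listed affects the running of the period under the stated rules.
Filing on 1 July 2019 missed the 31 May 2019 deadline — the action is time-barred.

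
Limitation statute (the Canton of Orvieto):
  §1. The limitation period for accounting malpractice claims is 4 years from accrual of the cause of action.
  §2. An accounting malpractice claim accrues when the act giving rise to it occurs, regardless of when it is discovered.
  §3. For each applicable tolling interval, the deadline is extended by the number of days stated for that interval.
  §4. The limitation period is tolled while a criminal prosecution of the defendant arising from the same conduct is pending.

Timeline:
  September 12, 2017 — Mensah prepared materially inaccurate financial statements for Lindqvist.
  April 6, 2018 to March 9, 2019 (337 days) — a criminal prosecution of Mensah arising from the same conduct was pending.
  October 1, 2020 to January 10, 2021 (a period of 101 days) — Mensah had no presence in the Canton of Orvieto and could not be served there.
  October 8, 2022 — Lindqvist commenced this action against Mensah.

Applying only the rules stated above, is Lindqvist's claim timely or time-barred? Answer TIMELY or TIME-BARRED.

TIME-BARRED

The claim accrued on September 12, 2017, when the wrongful act occurred.
4 years from September 12, 2017 is September 12, 2021.
The period was tolled for 337 days by the pending criminal prosecution (April 6, 2018 to March 9, 2019), pushing the deadline to August 15, 2022.
No stated provision tolls the period for the defendant's absence, so the interval from October 1, 2020 to January 10, 2021 has no effect on the deadline.
Lindqvist filed on October 8, 2022, after the August 15, 2022 deadline, so the action is time-barred.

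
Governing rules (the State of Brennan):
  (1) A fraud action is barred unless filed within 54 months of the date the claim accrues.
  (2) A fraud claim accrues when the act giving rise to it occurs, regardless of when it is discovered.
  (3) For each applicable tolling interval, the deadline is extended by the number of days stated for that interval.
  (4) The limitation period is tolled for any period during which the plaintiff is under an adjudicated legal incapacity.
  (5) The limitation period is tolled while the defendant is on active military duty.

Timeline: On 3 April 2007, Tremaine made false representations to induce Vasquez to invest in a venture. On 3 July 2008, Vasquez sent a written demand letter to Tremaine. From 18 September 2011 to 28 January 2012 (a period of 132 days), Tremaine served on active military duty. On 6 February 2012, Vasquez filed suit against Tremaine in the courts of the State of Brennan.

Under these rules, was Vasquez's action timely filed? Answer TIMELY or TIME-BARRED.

TIMELY

The claim accrued on 3 April 2007, the date of the act.
Adding the 54 months base period to 3 April 2007 gives a deadline of 3 October 2011, before any tolling.
The defendant's active military service from 18 September 2011 to 28 January 2012 tolled the period for 132 days, extending the deadline to 12 February 2012.
Nothing else in the chronology tolls or restarts the period.
The 6 February 2012 filing precedes the 12 February 2012 deadline; the claim is timely.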